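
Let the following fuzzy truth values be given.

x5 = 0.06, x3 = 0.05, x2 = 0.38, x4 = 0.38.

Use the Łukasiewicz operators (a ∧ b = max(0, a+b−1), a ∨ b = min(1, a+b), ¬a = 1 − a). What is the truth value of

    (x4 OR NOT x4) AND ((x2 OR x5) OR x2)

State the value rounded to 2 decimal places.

NOT x4 = 1 − 0.38 = 0.62
x4 OR NOT x4 = min(1, a+b) on (0.38, 0.62) = 1.00
x2 OR x5 = min(1, a+b) on (0.38, 0.06) = 0.44
(x2 OR x5) OR x2 = min(1, a+b) on (0.44, 0.38) = 0.82
(x4 OR NOT x4) AND ((x2 OR x5) OR x2) = max(0, a+b−1) on (1.00, 0.82) = 0.82

0.82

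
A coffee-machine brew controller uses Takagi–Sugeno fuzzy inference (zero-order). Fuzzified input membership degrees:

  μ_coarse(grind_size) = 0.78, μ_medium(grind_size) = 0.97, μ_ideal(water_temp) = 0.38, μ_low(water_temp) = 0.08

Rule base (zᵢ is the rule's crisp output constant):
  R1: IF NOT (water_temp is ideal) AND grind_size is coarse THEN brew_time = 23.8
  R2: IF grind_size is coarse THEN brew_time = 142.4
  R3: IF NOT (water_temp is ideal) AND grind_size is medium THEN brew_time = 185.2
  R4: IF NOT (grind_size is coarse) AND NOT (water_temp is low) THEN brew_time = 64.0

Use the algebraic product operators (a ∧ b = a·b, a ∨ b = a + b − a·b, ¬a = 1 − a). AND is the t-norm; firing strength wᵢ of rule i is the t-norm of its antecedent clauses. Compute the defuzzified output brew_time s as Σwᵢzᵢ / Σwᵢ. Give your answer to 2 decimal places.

119.43

R1 (z=23.8): ¬ideal=1−0.38=0.62, coarse=0.78; AND[a·b] → w = 0.4836
R2 (z=142.4): coarse=0.78 → w = 0.7800
R3 (z=185.2): ¬ideal=1−0.38=0.62, medium=0.97; AND[a·b] → w = 0.6014
R4 (z=64.0): ¬coarse=1−0.78=0.22, ¬low=1−0.08=0.92; AND[a·b] → w = 0.2024
Weighted average = (0.4836·23.8 + 0.7800·142.4 + 0.6014·185.2 + 0.2024·64.0) / (0.4836 + 0.7800 + 0.6014 + 0.2024)
  = 246.9146 / 2.0674 = 119.43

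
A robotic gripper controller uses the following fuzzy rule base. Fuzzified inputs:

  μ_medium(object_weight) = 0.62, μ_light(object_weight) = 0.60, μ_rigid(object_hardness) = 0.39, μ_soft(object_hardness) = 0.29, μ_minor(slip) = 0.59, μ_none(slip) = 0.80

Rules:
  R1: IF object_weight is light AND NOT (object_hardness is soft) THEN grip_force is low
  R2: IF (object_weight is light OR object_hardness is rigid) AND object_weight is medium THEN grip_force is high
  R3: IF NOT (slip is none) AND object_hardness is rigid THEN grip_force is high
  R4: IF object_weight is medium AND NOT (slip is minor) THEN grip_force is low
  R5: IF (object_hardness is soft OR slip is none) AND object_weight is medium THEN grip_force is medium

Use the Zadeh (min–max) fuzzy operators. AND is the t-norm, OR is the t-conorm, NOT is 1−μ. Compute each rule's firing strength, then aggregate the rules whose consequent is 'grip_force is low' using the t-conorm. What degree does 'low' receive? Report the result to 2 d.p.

R1: light=0.60, ¬soft=1−0.29=0.71; AND[min(a, b)] → w = 0.60
R2: (light=0.60 OR rigid=0.39) = 0.60; AND[min(a, b)] with medium=0.62 → w = 0.60
R3: ¬none=1−0.80=0.20, rigid=0.39; AND[min(a, b)] → w = 0.20
R4: medium=0.62, ¬minor=1−0.59=0.41; AND[min(a, b)] → w = 0.41
R5: (soft=0.29 OR none=0.80) = 0.80; AND[min(a, b)] with medium=0.62 → w = 0.62
Rules with consequent 'low': {R1, R4} → strengths 0.60, 0.41
Aggregate via t-conorm [max(a, b)]: 0.60

0.60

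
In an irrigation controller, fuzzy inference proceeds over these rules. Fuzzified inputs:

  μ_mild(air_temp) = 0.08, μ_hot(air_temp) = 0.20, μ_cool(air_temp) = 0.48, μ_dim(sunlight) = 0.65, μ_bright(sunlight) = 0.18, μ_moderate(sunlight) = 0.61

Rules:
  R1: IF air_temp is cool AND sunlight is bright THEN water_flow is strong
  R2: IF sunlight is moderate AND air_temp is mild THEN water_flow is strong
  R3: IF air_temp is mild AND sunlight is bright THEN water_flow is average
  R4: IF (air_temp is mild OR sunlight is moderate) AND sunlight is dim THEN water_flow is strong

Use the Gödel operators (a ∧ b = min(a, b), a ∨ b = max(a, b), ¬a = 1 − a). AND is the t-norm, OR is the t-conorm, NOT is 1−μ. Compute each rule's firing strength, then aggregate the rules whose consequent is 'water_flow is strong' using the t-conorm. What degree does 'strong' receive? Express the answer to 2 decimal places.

R1: cool=0.48, bright=0.18; AND[min(a, b)] → w = 0.18
R2: moderate=0.61, mild=0.08; AND[min(a, b)] → w = 0.08
R3: mild=0.08, bright=0.18; AND[min(a, b)] → w = 0.08
R4: (mild=0.08 OR moderate=0.61) = 0.61; AND[min(a, b)] with dim=0.65 → w = 0.61
Rules with consequent 'strong': {R1, R2, R4} → strengths 0.18, 0.08, 0.61
Aggregate via t-conorm [max(a, b)]: 0.61

0.61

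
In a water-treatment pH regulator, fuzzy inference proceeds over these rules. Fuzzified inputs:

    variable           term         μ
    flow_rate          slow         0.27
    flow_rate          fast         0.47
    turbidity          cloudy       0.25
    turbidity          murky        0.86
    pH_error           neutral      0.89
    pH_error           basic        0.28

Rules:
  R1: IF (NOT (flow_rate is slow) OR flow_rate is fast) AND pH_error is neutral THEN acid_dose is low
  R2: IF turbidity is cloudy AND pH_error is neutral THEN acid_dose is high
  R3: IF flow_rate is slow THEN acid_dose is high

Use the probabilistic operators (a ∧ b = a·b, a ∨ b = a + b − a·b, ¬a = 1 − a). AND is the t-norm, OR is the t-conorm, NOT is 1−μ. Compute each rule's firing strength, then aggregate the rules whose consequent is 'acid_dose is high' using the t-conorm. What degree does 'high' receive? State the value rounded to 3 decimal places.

0.432

R1: (¬slow=1−0.27=0.73 OR fast=0.47) = 0.8569; AND[a·b] with neutral=0.89 → w = 0.7626
R2: cloudy=0.25, neutral=0.89; AND[a·b] → w = 0.2225
R3: slow=0.27 → w = 0.2700
Rules with consequent 'high': {R2, R3} → strengths 0.2225, 0.2700
Aggregate via t-conorm [a + b − a·b]: 0.4324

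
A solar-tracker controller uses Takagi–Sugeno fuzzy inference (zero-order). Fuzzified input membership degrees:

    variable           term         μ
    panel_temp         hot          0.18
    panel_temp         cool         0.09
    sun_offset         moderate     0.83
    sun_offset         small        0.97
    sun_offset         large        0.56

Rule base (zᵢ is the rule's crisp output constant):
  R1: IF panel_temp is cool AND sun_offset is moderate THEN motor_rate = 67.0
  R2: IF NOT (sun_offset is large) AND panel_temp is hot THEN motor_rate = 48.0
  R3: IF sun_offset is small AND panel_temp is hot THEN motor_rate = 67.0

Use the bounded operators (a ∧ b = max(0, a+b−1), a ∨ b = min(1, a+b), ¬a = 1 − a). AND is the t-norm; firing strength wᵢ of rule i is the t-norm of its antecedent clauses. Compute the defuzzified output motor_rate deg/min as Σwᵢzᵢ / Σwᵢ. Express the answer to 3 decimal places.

67.000

R1 (z=67.0): cool=0.09, moderate=0.83; AND[max(0, a+b−1)] → w = 0.00
R2 (z=48.0): ¬large=1−0.56=0.44, hot=0.18; AND[max(0, a+b−1)] → w = 0.00
R3 (z=67.0): small=0.97, hot=0.18; AND[max(0, a+b−1)] → w = 0.15
Weighted average = (0.00·67.0 + 0.00·48.0 + 0.15·67.0) / (0.00 + 0.00 + 0.15)
  = 10.0500 / 0.1500 = 67.000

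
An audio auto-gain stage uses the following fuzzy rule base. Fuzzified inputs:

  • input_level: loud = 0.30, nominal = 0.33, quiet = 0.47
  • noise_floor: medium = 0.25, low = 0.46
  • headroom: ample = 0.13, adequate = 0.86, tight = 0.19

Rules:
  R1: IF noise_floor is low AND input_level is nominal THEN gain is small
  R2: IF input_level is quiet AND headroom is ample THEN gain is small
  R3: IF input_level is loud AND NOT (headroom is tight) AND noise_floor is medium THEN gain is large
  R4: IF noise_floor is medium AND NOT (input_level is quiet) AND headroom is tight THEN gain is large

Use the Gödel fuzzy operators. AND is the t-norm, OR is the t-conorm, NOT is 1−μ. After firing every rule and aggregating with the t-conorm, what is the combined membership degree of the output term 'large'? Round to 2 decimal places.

0.25

R1: low=0.46, nominal=0.33; AND[min(a, b)] → w = 0.33
R2: quiet=0.47, ample=0.13; AND[min(a, b)] → w = 0.13
R3: loud=0.30, ¬tight=1−0.19=0.81, medium=0.25; AND[min(a, b)] → w = 0.25
R4: medium=0.25, ¬quiet=1−0.47=0.53, tight=0.19; AND[min(a, b)] → w = 0.19
Rules with consequent 'large': {R3, R4} → strengths 0.25, 0.19
Aggregate via t-conorm [max(a, b)]: 0.25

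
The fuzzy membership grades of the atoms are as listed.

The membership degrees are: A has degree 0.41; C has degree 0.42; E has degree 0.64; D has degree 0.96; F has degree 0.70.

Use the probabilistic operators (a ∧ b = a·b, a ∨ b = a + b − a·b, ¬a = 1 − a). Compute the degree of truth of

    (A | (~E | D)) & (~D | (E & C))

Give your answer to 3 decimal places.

~E = 1 − 0.6400 = 0.3600
~E | D = a + b − a·b on (0.3600, 0.9600) = 0.9744
A | (~E | D) = a + b − a·b on (0.4100, 0.9744) = 0.9849
~D = 1 − 0.9600 = 0.0400
E & C = a·b on (0.6400, 0.4200) = 0.2688
~D | (E & C) = a + b − a·b on (0.0400, 0.2688) = 0.2980
(A | (~E | D)) & (~D | (E & C)) = a·b on (0.9849, 0.2980) = 0.2935

0.294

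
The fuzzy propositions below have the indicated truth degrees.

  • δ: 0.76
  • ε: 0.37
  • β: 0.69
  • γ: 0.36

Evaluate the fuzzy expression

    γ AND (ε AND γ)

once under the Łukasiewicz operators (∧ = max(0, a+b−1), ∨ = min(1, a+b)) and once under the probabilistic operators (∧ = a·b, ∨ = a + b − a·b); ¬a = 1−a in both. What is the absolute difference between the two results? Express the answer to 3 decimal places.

Under Łukasiewicz:
  ε AND γ = max(0, a+b−1) on (0.37, 0.36) = 0.00
  γ AND (ε AND γ) = max(0, a+b−1) on (0.36, 0.00) = 0.00
  → value = 0.0000
Under probabilistic:
  ε AND γ = a·b on (0.3700, 0.3600) = 0.1332
  γ AND (ε AND γ) = a·b on (0.3600, 0.1332) = 0.0480
  → value = 0.0480
|0.0000 − 0.0480| = 0.048

0.048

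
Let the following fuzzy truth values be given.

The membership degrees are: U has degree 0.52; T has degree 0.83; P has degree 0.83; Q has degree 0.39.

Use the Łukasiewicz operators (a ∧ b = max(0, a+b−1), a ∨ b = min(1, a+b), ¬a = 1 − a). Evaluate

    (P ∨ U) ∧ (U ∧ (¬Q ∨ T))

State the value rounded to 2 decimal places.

P ∨ U = min(1, a+b) on (0.83, 0.52) = 1.00
¬Q = 1 − 0.39 = 0.61
¬Q ∨ T = min(1, a+b) on (0.61, 0.83) = 1.00
U ∧ (¬Q ∨ T) = max(0, a+b−1) on (0.52, 1.00) = 0.52
(P ∨ U) ∧ (U ∧ (¬Q ∨ T)) = max(0, a+b−1) on (1.00, 0.52) = 0.52

0.52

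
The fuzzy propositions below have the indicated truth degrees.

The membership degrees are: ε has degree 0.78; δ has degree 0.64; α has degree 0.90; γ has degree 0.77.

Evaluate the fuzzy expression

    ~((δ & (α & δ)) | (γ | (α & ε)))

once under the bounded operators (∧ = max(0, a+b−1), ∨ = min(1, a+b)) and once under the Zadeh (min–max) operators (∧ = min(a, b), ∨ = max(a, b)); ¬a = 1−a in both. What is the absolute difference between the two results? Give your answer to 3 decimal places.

Under bounded:
  α & δ = max(0, a+b−1) on (0.90, 0.64) = 0.54
  δ & (α & δ) = max(0, a+b−1) on (0.64, 0.54) = 0.18
  α & ε = max(0, a+b−1) on (0.90, 0.78) = 0.68
  γ | (α & ε) = min(1, a+b) on (0.77, 0.68) = 1.00
  (δ & (α & δ)) | (γ | (α & ε)) = min(1, a+b) on (0.18, 1.00) = 1.00
  ~((δ & (α & δ)) | (γ | (α & ε))) = 1 − 1.00 = 0.00
  → value = 0.0000
Under Zadeh (min–max):
  α & δ = min(a, b) on (0.90, 0.64) = 0.64
  δ & (α & δ) = min(a, b) on (0.64, 0.64) = 0.64
  α & ε = min(a, b) on (0.90, 0.78) = 0.78
  γ | (α & ε) = max(a, b) on (0.77, 0.78) = 0.78
  (δ & (α & δ)) | (γ | (α & ε)) = max(a, b) on (0.64, 0.78) = 0.78
  ~((δ & (α & δ)) | (γ | (α & ε))) = 1 − 0.78 = 0.22
  → value = 0.2200
|0.0000 − 0.2200| = 0.220

0.220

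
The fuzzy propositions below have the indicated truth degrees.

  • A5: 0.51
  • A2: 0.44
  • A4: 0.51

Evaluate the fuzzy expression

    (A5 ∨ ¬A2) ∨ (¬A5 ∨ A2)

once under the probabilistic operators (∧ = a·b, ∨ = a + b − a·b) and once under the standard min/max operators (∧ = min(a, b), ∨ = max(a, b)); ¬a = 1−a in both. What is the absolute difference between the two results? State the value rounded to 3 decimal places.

Under probabilistic:
  ¬A2 = 1 − 0.4400 = 0.5600
  A5 ∨ ¬A2 = a + b − a·b on (0.5100, 0.5600) = 0.7844
  ¬A5 = 1 − 0.5100 = 0.4900
  ¬A5 ∨ A2 = a + b − a·b on (0.4900, 0.4400) = 0.7144
  (A5 ∨ ¬A2) ∨ (¬A5 ∨ A2) = a + b − a·b on (0.7844, 0.7144) = 0.9384
  → value = 0.9384
Under standard min/max:
  ¬A2 = 1 − 0.44 = 0.56
  A5 ∨ ¬A2 = max(a, b) on (0.51, 0.56) = 0.56
  ¬A5 = 1 − 0.51 = 0.49
  ¬A5 ∨ A2 = max(a, b) on (0.49, 0.44) = 0.49
  (A5 ∨ ¬A2) ∨ (¬A5 ∨ A2) = max(a, b) on (0.56, 0.49) = 0.56
  → value = 0.5600
|0.9384 − 0.5600| = 0.378

0.378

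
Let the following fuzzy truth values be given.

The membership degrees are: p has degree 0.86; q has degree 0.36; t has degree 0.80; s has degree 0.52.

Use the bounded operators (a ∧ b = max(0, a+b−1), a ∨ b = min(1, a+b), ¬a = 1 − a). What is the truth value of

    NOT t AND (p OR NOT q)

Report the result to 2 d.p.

0.20

NOT t = 1 − 0.80 = 0.20
NOT q = 1 − 0.36 = 0.64
p OR NOT q = min(1, a+b) on (0.86, 0.64) = 1.00
NOT t AND (p OR NOT q) = max(0, a+b−1) on (0.20, 1.00) = 0.20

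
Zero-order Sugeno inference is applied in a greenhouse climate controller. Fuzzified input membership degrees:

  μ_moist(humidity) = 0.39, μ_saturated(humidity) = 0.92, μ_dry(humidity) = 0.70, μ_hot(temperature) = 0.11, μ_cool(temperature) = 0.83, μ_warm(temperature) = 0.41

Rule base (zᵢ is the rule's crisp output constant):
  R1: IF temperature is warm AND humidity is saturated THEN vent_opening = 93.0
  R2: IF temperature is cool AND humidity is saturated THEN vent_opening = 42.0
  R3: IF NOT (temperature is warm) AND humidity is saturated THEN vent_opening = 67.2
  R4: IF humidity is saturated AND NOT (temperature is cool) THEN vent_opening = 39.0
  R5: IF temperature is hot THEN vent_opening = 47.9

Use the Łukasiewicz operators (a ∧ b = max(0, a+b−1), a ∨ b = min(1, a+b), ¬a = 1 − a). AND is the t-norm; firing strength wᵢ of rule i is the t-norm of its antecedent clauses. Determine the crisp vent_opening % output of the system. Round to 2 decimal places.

R1 (z=93.0): warm=0.41, saturated=0.92; AND[max(0, a+b−1)] → w = 0.33
R2 (z=42.0): cool=0.83, saturated=0.92; AND[max(0, a+b−1)] → w = 0.75
R3 (z=67.2): ¬warm=1−0.41=0.59, saturated=0.92; AND[max(0, a+b−1)] → w = 0.51
R4 (z=39.0): saturated=0.92, ¬cool=1−0.83=0.17; AND[max(0, a+b−1)] → w = 0.09
R5 (z=47.9): hot=0.11 → w = 0.11
Weighted average = (0.33·93.0 + 0.75·42.0 + 0.51·67.2 + 0.09·39.0 + 0.11·47.9) / (0.33 + 0.75 + 0.51 + 0.09 + 0.11)
  = 105.2410 / 1.7900 = 58.79

58.79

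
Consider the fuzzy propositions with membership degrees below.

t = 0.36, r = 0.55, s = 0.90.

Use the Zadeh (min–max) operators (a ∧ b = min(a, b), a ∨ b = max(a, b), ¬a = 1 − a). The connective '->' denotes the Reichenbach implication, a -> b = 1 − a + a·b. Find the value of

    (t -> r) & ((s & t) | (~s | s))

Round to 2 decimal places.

0.84

t -> r  [Reichenbach: 1 − a + a·b] with a=0.36, b=0.55 → 0.84
s & t = min(a, b) on (0.90, 0.36) = 0.36
~s = 1 − 0.90 = 0.10
~s | s = max(a, b) on (0.10, 0.90) = 0.90
(s & t) | (~s | s) = max(a, b) on (0.36, 0.90) = 0.90
(t -> r) & ((s & t) | (~s | s)) = min(a, b) on (0.84, 0.90) = 0.84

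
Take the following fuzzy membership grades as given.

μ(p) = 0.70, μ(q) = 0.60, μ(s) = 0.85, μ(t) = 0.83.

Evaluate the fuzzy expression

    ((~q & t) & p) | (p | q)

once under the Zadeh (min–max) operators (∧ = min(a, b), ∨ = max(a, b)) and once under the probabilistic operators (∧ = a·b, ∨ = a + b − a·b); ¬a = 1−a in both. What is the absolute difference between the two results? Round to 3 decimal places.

Under Zadeh (min–max):
  ~q = 1 − 0.60 = 0.40
  ~q & t = min(a, b) on (0.40, 0.83) = 0.40
  (~q & t) & p = min(a, b) on (0.40, 0.70) = 0.40
  p | q = max(a, b) on (0.70, 0.60) = 0.70
  ((~q & t) & p) | (p | q) = max(a, b) on (0.40, 0.70) = 0.70
  → value = 0.7000
Under probabilistic:
  ~q = 1 − 0.6000 = 0.4000
  ~q & t = a·b on (0.4000, 0.8300) = 0.3320
  (~q & t) & p = a·b on (0.3320, 0.7000) = 0.2324
  p | q = a + b − a·b on (0.7000, 0.6000) = 0.8800
  ((~q & t) & p) | (p | q) = a + b − a·b on (0.2324, 0.8800) = 0.9079
  → value = 0.9079
|0.7000 − 0.9079| = 0.208

0.208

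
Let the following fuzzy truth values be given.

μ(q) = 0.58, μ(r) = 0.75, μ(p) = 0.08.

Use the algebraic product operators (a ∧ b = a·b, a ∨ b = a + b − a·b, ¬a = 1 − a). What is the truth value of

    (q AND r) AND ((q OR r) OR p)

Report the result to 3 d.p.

0.393

q AND r = a·b on (0.5800, 0.7500) = 0.4350
q OR r = a + b − a·b on (0.5800, 0.7500) = 0.8950
(q OR r) OR p = a + b − a·b on (0.8950, 0.0800) = 0.9034
(q AND r) AND ((q OR r) OR p) = a·b on (0.4350, 0.9034) = 0.3930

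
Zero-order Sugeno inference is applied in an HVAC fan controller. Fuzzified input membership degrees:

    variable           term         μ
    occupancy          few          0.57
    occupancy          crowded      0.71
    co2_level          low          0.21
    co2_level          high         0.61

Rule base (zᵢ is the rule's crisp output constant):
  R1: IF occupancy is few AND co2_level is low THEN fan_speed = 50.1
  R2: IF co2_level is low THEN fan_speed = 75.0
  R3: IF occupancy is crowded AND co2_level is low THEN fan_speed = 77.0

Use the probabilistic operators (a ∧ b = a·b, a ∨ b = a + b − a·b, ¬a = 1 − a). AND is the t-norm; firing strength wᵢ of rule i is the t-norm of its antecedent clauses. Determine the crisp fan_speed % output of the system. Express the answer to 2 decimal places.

69.40

R1 (z=50.1): few=0.57, low=0.21; AND[a·b] → w = 0.1197
R2 (z=75.0): low=0.21 → w = 0.2100
R3 (z=77.0): crowded=0.71, low=0.21; AND[a·b] → w = 0.1491
Weighted average = (0.1197·50.1 + 0.2100·75.0 + 0.1491·77.0) / (0.1197 + 0.2100 + 0.1491)
  = 33.2277 / 0.4788 = 69.40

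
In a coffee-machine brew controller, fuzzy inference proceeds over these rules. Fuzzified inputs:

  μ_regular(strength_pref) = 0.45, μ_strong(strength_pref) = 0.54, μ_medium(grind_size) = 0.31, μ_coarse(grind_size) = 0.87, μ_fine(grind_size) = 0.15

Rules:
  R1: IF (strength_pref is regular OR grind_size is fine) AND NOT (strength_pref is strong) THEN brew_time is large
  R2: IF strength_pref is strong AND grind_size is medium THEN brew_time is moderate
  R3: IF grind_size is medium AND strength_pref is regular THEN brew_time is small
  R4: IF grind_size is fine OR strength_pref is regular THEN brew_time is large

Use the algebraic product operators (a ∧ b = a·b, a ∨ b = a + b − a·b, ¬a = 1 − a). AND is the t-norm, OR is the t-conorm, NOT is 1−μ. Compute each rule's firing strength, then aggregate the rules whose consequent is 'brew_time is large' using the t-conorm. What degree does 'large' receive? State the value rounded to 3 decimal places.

R1: (regular=0.45 OR fine=0.15) = 0.5325; AND[a·b] with ¬strong=1−0.54=0.46 → w = 0.2449
R2: strong=0.54, medium=0.31; AND[a·b] → w = 0.1674
R3: medium=0.31, regular=0.45; AND[a·b] → w = 0.1395
R4: fine=0.15, regular=0.45; OR[a + b − a·b] → w = 0.5325
Rules with consequent 'large': {R1, R4} → strengths 0.2449, 0.5325
Aggregate via t-conorm [a + b − a·b]: 0.6470

0.647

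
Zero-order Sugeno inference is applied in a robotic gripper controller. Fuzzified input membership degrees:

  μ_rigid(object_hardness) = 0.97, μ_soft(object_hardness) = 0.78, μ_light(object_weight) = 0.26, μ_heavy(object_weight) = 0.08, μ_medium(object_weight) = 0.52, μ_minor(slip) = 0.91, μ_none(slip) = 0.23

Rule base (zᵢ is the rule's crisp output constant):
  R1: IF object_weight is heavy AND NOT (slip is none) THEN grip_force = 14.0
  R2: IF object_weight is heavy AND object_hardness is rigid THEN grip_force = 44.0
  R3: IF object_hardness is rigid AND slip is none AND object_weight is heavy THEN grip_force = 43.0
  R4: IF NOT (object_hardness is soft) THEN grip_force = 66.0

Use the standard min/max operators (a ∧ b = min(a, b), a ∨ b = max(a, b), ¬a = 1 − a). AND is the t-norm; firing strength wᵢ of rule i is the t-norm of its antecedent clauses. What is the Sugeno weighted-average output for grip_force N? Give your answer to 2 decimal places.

R1 (z=14.0): heavy=0.08, ¬none=1−0.23=0.77; AND[min(a, b)] → w = 0.08
R2 (z=44.0): heavy=0.08, rigid=0.97; AND[min(a, b)] → w = 0.08
R3 (z=43.0): rigid=0.97, none=0.23, heavy=0.08; AND[min(a, b)] → w = 0.08
R4 (z=66.0): ¬soft=1−0.78=0.22 → w = 0.22
Weighted average = (0.08·14.0 + 0.08·44.0 + 0.08·43.0 + 0.22·66.0) / (0.08 + 0.08 + 0.08 + 0.22)
  = 22.6000 / 0.4600 = 49.13

49.13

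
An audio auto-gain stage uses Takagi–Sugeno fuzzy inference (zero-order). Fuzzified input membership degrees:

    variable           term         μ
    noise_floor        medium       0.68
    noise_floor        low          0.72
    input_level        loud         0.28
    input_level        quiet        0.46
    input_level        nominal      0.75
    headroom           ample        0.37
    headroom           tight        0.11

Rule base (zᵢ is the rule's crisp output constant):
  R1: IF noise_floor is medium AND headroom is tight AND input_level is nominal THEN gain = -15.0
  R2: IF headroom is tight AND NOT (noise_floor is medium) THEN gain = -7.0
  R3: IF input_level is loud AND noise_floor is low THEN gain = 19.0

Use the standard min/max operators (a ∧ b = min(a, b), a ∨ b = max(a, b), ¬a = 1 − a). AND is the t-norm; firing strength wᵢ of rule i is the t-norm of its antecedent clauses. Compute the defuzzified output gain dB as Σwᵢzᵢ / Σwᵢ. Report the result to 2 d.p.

5.80

R1 (z=-15.0): medium=0.68, tight=0.11, nominal=0.75; AND[min(a, b)] → w = 0.11
R2 (z=-7.0): tight=0.11, ¬medium=1−0.68=0.32; AND[min(a, b)] → w = 0.11
R3 (z=19.0): loud=0.28, low=0.72; AND[min(a, b)] → w = 0.28
Weighted average = (0.11·-15.0 + 0.11·-7.0 + 0.28·19.0) / (0.11 + 0.11 + 0.28)
  = 2.9000 / 0.5000 = 5.80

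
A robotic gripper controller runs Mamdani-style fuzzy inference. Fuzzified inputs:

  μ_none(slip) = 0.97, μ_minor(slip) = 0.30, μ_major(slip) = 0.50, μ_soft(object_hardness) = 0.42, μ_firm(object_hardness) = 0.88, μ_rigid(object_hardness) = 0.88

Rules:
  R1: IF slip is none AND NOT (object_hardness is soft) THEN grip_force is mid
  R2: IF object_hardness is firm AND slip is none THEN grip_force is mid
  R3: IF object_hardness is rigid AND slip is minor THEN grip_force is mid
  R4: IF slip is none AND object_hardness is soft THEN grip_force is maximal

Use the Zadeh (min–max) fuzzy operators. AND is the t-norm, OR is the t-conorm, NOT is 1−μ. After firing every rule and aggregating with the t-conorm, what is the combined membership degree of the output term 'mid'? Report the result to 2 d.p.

R1: none=0.97, ¬soft=1−0.42=0.58; AND[min(a, b)] → w = 0.58
R2: firm=0.88, none=0.97; AND[min(a, b)] → w = 0.88
R3: rigid=0.88, minor=0.30; AND[min(a, b)] → w = 0.30
R4: none=0.97, soft=0.42; AND[min(a, b)] → w = 0.42
Rules with consequent 'mid': {R1, R2, R3} → strengths 0.58, 0.88, 0.30
Aggregate via t-conorm [max(a, b)]: 0.88

0.88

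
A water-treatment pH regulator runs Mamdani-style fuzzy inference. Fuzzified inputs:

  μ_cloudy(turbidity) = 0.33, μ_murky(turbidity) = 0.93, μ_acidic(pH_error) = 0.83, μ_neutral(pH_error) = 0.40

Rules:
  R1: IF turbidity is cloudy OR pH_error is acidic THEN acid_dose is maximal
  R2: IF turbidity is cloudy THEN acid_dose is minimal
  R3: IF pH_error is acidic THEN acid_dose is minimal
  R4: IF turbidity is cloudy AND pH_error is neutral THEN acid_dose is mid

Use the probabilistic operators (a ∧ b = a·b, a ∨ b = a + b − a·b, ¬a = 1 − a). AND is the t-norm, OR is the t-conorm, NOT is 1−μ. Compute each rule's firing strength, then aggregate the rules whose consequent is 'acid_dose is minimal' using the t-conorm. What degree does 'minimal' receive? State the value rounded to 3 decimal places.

0.886

R1: cloudy=0.33, acidic=0.83; OR[a + b − a·b] → w = 0.8861
R2: cloudy=0.33 → w = 0.3300
R3: acidic=0.83 → w = 0.8300
R4: cloudy=0.33, neutral=0.40; AND[a·b] → w = 0.1320
Rules with consequent 'minimal': {R2, R3} → strengths 0.3300, 0.8300
Aggregate via t-conorm [a + b − a·b]: 0.8861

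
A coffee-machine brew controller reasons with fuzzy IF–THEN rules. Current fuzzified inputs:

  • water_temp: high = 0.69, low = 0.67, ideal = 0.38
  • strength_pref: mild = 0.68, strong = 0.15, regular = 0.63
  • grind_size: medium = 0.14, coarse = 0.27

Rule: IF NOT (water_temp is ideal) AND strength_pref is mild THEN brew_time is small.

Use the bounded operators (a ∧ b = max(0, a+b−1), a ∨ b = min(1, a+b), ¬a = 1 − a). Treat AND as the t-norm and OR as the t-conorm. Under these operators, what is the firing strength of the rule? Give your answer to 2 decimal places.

0.30

firing strength: ¬ideal=1−0.38=0.62, mild=0.68; AND[max(0, a+b−1)] → w = 0.30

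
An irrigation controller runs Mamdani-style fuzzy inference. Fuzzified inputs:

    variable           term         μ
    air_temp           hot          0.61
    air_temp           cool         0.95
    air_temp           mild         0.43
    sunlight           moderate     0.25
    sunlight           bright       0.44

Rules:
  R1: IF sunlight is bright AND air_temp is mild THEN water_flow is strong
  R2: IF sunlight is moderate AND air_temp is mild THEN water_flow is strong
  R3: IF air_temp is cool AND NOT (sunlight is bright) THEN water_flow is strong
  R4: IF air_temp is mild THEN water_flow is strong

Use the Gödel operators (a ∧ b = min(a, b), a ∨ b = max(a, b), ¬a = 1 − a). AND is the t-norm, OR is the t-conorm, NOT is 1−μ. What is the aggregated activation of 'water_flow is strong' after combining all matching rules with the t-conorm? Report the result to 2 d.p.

R1: bright=0.44, mild=0.43; AND[min(a, b)] → w = 0.43
R2: moderate=0.25, mild=0.43; AND[min(a, b)] → w = 0.25
R3: cool=0.95, ¬bright=1−0.44=0.56; AND[min(a, b)] → w = 0.56
R4: mild=0.43 → w = 0.43
Rules with consequent 'strong': {R1, R2, R3, R4} → strengths 0.43, 0.25, 0.56, 0.43
Aggregate via t-conorm [max(a, b)]: 0.56

0.56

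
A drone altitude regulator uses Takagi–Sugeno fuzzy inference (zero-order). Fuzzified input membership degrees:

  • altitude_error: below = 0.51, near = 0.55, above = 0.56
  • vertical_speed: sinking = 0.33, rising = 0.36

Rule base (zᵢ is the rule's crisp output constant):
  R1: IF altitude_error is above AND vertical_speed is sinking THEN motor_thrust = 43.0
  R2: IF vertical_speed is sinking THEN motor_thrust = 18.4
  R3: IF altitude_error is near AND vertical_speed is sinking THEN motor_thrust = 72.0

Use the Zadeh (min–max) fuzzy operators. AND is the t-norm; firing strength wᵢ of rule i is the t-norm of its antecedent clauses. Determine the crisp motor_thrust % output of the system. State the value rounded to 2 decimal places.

R1 (z=43.0): above=0.56, sinking=0.33; AND[min(a, b)] → w = 0.33
R2 (z=18.4): sinking=0.33 → w = 0.33
R3 (z=72.0): near=0.55, sinking=0.33; AND[min(a, b)] → w = 0.33
Weighted average = (0.33·43.0 + 0.33·18.4 + 0.33·72.0) / (0.33 + 0.33 + 0.33)
  = 44.0220 / 0.9900 = 44.47

44.47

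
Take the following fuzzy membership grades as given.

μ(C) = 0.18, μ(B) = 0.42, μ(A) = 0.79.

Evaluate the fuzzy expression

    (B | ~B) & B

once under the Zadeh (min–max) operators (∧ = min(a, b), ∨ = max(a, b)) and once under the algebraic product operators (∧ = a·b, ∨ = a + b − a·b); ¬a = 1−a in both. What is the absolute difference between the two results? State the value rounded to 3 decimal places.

Under Zadeh (min–max):
  ~B = 1 − 0.42 = 0.58
  B | ~B = max(a, b) on (0.42, 0.58) = 0.58
  (B | ~B) & B = min(a, b) on (0.58, 0.42) = 0.42
  → value = 0.4200
Under algebraic product:
  ~B = 1 − 0.4200 = 0.5800
  B | ~B = a + b − a·b on (0.4200, 0.5800) = 0.7564
  (B | ~B) & B = a·b on (0.7564, 0.4200) = 0.3177
  → value = 0.3177
|0.4200 − 0.3177| = 0.102

0.102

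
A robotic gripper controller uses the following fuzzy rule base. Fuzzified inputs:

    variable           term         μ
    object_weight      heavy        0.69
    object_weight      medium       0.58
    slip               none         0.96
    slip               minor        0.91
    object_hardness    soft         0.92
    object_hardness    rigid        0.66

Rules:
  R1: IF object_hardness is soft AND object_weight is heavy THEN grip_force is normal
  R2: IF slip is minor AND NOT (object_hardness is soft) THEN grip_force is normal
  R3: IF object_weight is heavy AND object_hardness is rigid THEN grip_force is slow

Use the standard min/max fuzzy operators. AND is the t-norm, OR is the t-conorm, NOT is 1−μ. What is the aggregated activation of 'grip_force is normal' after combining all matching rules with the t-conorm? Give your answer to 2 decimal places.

R1: soft=0.92, heavy=0.69; AND[min(a, b)] → w = 0.69
R2: minor=0.91, ¬soft=1−0.92=0.08; AND[min(a, b)] → w = 0.08
R3: heavy=0.69, rigid=0.66; AND[min(a, b)] → w = 0.66
Rules with consequent 'normal': {R1, R2} → strengths 0.69, 0.08
Aggregate via t-conorm [max(a, b)]: 0.69

0.69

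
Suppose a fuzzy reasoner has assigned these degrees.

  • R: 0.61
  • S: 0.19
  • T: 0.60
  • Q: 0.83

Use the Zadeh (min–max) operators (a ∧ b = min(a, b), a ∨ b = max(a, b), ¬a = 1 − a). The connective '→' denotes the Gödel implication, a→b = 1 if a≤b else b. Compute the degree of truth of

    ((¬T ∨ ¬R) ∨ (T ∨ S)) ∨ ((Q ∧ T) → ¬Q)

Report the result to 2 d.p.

¬T = 1 − 0.60 = 0.40
¬R = 1 − 0.61 = 0.39
¬T ∨ ¬R = max(a, b) on (0.40, 0.39) = 0.40
T ∨ S = max(a, b) on (0.60, 0.19) = 0.60
(¬T ∨ ¬R) ∨ (T ∨ S) = max(a, b) on (0.40, 0.60) = 0.60
Q ∧ T = min(a, b) on (0.83, 0.60) = 0.60
¬Q = 1 − 0.83 = 0.17
(Q ∧ T) → ¬Q  [Gödel: 1 if a≤b else b] with a=0.60, b=0.17 → 0.17
((¬T ∨ ¬R) ∨ (T ∨ S)) ∨ ((Q ∧ T) → ¬Q) = max(a, b) on (0.60, 0.17) = 0.60

0.60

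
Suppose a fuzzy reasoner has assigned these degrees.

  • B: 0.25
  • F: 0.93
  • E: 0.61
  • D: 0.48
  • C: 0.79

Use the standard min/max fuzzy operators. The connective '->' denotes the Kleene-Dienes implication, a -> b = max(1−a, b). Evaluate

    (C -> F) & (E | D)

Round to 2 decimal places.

0.61

C -> F  [Kleene-Dienes: max(1−a, b)] with a=0.79, b=0.93 → 0.93
E | D = max(a, b) on (0.61, 0.48) = 0.61
(C -> F) & (E | D) = min(a, b) on (0.93, 0.61) = 0.61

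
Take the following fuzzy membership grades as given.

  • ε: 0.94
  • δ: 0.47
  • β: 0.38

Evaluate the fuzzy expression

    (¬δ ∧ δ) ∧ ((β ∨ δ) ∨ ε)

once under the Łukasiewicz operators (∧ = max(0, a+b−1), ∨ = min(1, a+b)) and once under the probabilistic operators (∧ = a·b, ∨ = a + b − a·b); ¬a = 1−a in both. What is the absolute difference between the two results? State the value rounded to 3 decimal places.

0.244

Under Łukasiewicz:
  ¬δ = 1 − 0.47 = 0.53
  ¬δ ∧ δ = max(0, a+b−1) on (0.53, 0.47) = 0.00
  β ∨ δ = min(1, a+b) on (0.38, 0.47) = 0.85
  (β ∨ δ) ∨ ε = min(1, a+b) on (0.85, 0.94) = 1.00
  (¬δ ∧ δ) ∧ ((β ∨ δ) ∨ ε) = max(0, a+b−1) on (0.00, 1.00) = 0.00
  → value = 0.0000
Under probabilistic:
  ¬δ = 1 − 0.4700 = 0.5300
  ¬δ ∧ δ = a·b on (0.5300, 0.4700) = 0.2491
  β ∨ δ = a + b − a·b on (0.3800, 0.4700) = 0.6714
  (β ∨ δ) ∨ ε = a + b − a·b on (0.6714, 0.9400) = 0.9803
  (¬δ ∧ δ) ∧ ((β ∨ δ) ∨ ε) = a·b on (0.2491, 0.9803) = 0.2442
  → value = 0.2442
|0.0000 − 0.2442| = 0.244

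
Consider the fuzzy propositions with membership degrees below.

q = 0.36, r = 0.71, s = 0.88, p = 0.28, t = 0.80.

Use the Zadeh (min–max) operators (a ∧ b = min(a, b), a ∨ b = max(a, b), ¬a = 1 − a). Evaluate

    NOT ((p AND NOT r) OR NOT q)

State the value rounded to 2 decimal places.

NOT r = 1 − 0.71 = 0.29
p AND NOT r = min(a, b) on (0.28, 0.29) = 0.28
NOT q = 1 − 0.36 = 0.64
(p AND NOT r) OR NOT q = max(a, b) on (0.28, 0.64) = 0.64
NOT ((p AND NOT r) OR NOT q) = 1 − 0.64 = 0.36

0.36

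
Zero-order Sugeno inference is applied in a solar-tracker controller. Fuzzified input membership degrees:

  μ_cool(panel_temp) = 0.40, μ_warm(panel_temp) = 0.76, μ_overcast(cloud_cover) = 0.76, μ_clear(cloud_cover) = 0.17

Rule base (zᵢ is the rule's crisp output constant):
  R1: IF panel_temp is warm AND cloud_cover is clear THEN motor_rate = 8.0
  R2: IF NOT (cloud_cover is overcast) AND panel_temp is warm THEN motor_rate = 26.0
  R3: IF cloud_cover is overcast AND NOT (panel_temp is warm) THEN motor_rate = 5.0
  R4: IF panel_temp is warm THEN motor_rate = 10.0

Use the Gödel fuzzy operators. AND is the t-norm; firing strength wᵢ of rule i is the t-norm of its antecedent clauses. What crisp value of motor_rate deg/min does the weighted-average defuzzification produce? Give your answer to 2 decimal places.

R1 (z=8.0): warm=0.76, clear=0.17; AND[min(a, b)] → w = 0.17
R2 (z=26.0): ¬overcast=1−0.76=0.24, warm=0.76; AND[min(a, b)] → w = 0.24
R3 (z=5.0): overcast=0.76, ¬warm=1−0.76=0.24; AND[min(a, b)] → w = 0.24
R4 (z=10.0): warm=0.76 → w = 0.76
Weighted average = (0.17·8.0 + 0.24·26.0 + 0.24·5.0 + 0.76·10.0) / (0.17 + 0.24 + 0.24 + 0.76)
  = 16.4000 / 1.4100 = 11.63

11.63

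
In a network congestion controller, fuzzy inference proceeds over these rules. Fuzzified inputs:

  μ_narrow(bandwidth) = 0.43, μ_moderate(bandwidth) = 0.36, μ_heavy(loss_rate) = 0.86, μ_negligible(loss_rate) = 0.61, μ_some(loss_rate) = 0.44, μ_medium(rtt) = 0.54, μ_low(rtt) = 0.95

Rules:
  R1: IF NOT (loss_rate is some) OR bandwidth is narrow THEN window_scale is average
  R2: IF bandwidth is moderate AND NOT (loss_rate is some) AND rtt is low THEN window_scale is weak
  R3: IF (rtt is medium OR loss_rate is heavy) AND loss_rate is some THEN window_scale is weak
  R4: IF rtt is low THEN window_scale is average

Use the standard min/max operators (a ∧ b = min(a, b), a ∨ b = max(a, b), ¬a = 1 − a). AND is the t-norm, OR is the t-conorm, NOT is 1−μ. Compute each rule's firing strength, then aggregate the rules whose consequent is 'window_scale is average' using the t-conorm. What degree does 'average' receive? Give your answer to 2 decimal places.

R1: ¬some=1−0.44=0.56, narrow=0.43; OR[max(a, b)] → w = 0.56
R2: moderate=0.36, ¬some=1−0.44=0.56, low=0.95; AND[min(a, b)] → w = 0.36
R3: (medium=0.54 OR heavy=0.86) = 0.86; AND[min(a, b)] with some=0.44 → w = 0.44
R4: low=0.95 → w = 0.95
Rules with consequent 'average': {R1, R4} → strengths 0.56, 0.95
Aggregate via t-conorm [max(a, b)]: 0.95

0.95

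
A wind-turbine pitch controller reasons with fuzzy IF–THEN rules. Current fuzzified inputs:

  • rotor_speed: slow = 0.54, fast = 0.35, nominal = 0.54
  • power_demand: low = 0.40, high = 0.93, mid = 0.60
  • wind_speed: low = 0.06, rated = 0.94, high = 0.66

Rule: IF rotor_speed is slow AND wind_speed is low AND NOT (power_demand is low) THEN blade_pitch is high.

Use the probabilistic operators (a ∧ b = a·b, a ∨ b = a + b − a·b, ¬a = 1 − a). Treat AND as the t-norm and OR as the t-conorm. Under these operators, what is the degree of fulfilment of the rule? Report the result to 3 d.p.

firing strength: slow=0.54, low=0.06, ¬low=1−0.40=0.60; AND[a·b] → w = 0.0194

0.019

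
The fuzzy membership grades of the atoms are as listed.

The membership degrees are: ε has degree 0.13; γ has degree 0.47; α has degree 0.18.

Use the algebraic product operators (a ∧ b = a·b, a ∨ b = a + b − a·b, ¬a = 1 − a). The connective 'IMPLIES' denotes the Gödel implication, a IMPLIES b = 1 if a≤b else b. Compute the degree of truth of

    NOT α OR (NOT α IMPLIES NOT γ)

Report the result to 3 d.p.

NOT α = 1 − 0.1800 = 0.8200
NOT α = 1 − 0.1800 = 0.8200
NOT γ = 1 − 0.4700 = 0.5300
NOT α IMPLIES NOT γ  [Gödel: 1 if a≤b else b] with a=0.8200, b=0.5300 → 0.5300
NOT α OR (NOT α IMPLIES NOT γ) = a + b − a·b on (0.8200, 0.5300) = 0.9154

0.915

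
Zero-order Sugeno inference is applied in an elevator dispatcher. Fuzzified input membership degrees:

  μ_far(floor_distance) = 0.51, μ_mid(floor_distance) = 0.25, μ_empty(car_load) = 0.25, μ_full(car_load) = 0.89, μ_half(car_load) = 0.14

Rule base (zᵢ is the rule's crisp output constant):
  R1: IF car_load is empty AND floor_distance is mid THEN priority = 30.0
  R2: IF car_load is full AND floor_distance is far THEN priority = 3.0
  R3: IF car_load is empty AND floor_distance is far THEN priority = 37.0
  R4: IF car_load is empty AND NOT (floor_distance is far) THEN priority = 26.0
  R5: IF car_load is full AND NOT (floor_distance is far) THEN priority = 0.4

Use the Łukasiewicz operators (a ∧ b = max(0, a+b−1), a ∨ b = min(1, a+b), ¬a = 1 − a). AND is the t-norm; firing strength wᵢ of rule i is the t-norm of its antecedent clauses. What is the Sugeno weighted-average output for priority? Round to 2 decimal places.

1.73

R1 (z=30.0): empty=0.25, mid=0.25; AND[max(0, a+b−1)] → w = 0.00
R2 (z=3.0): full=0.89, far=0.51; AND[max(0, a+b−1)] → w = 0.40
R3 (z=37.0): empty=0.25, far=0.51; AND[max(0, a+b−1)] → w = 0.00
R4 (z=26.0): empty=0.25, ¬far=1−0.51=0.49; AND[max(0, a+b−1)] → w = 0.00
R5 (z=0.4): full=0.89, ¬far=1−0.51=0.49; AND[max(0, a+b−1)] → w = 0.38
Weighted average = (0.00·30.0 + 0.40·3.0 + 0.00·37.0 + 0.00·26.0 + 0.38·0.4) / (0.00 + 0.40 + 0.00 + 0.00 + 0.38)
  = 1.3520 / 0.7800 = 1.73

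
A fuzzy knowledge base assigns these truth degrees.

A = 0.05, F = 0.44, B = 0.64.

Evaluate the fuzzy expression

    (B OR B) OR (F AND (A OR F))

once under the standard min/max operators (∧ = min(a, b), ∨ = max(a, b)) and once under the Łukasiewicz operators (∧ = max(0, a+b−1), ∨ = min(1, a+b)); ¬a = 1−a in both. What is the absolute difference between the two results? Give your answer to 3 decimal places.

Under standard min/max:
  B OR B = max(a, b) on (0.64, 0.64) = 0.64
  A OR F = max(a, b) on (0.05, 0.44) = 0.44
  F AND (A OR F) = min(a, b) on (0.44, 0.44) = 0.44
  (B OR B) OR (F AND (A OR F)) = max(a, b) on (0.64, 0.44) = 0.64
  → value = 0.6400
Under Łukasiewicz:
  B OR B = min(1, a+b) on (0.64, 0.64) = 1.00
  A OR F = min(1, a+b) on (0.05, 0.44) = 0.49
  F AND (A OR F) = max(0, a+b−1) on (0.44, 0.49) = 0.00
  (B OR B) OR (F AND (A OR F)) = min(1, a+b) on (1.00, 0.00) = 1.00
  → value = 1.0000
|0.6400 − 1.0000| = 0.360

0.360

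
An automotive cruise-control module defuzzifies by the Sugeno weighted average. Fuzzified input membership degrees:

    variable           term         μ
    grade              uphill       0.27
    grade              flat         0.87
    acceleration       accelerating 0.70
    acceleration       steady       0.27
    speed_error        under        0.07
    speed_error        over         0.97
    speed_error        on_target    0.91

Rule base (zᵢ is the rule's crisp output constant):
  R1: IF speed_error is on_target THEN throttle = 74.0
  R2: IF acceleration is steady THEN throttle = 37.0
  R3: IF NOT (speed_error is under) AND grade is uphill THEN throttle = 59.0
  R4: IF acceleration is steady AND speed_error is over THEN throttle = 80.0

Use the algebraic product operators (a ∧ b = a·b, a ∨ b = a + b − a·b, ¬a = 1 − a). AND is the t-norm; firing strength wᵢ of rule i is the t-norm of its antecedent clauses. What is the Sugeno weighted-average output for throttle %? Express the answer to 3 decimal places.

66.803

R1 (z=74.0): on_target=0.91 → w = 0.9100
R2 (z=37.0): steady=0.27 → w = 0.2700
R3 (z=59.0): ¬under=1−0.07=0.93, uphill=0.27; AND[a·b] → w = 0.2511
R4 (z=80.0): steady=0.27, over=0.97; AND[a·b] → w = 0.2619
Weighted average = (0.9100·74.0 + 0.2700·37.0 + 0.2511·59.0 + 0.2619·80.0) / (0.9100 + 0.2700 + 0.2511 + 0.2619)
  = 113.0969 / 1.6930 = 66.803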